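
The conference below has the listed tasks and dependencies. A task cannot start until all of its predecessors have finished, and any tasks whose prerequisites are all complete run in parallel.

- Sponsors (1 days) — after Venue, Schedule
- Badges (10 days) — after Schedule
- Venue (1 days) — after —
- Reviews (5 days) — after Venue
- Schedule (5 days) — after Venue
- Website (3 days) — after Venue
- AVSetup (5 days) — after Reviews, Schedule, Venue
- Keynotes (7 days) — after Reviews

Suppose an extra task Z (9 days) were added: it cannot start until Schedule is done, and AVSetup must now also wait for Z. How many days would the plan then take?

20

Originally the plan takes 16 days.
With Z inserted, AVSetup now waits for max(Reviews, Schedule, Venue, Z).
New critical path: Venue→Schedule→Z→AVSetup = 1+5+9+5 = 20 ⇒ 20 days.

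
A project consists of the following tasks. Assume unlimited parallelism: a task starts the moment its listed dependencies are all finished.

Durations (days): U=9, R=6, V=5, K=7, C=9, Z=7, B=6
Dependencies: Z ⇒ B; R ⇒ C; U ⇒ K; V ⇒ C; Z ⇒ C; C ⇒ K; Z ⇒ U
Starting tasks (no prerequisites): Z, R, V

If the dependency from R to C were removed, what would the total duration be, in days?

With the dependency in place, Z→U→K = 7+9+7 = 23 sets the finish at 23 days.
Dropping R→C doesn't change C's earliest start (7); another predecessor still binds.
The longest chain is now Z→U→K = 7+9+7 = 23, so the project takes 23 days.

23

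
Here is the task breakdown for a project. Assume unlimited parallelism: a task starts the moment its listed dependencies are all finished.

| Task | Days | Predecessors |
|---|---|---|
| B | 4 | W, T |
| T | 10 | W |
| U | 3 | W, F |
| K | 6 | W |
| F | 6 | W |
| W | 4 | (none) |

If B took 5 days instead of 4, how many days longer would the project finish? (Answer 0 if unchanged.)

Baseline: W→T→B = 4+10+4 = 18 → 18 days.
B lies on that path, so at 5 days the path becomes 19 days.
The critical path is still W→T→B; finish is now 19 days.
Change in finish: 19 − 18 = +1 days.

1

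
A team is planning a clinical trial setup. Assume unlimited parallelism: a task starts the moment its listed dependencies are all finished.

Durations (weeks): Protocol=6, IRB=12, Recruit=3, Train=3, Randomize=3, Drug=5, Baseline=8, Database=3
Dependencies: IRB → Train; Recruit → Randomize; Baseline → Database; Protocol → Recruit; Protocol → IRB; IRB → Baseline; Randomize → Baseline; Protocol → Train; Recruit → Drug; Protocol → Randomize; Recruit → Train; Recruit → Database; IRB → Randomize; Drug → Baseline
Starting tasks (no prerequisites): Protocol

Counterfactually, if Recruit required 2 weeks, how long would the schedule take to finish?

As given, the longest chain is Protocol→IRB→Randomize→Baseline→Database = 6+12+3+8+3 = 32, so the finish is 32 weeks.
Recruit is off the critical path — its longest chain is 25 weeks, giving 7 of slack.
The critical path is still Protocol→IRB→Randomize→Baseline→Database; finish is now 32 weeks.

32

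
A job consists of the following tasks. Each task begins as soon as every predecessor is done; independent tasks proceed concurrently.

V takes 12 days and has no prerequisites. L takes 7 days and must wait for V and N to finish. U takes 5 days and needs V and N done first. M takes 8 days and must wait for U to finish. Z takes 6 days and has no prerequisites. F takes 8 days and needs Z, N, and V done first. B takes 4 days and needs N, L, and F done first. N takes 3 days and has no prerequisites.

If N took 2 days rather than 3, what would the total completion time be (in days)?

25

Baseline: V→U→M = 12+5+8 = 25 → 25 days.
N is off the critical path — its longest chain is 16 days, giving 9 of slack.
No other chain overtakes it, so the finish is 25 days.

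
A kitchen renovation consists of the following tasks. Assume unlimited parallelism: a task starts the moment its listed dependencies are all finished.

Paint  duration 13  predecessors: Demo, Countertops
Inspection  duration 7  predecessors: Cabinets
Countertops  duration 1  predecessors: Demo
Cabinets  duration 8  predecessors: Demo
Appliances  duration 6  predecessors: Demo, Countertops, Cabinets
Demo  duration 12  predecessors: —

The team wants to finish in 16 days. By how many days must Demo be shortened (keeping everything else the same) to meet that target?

Current finish: 27 days; target: 16.
Demo is on every critical path, so each day cut from Demo cuts the finish by one (this holds down to a finish of 16).
Need 27 − 16 = 11 days off Demo → Demo becomes 1 day, finish becomes 16.

11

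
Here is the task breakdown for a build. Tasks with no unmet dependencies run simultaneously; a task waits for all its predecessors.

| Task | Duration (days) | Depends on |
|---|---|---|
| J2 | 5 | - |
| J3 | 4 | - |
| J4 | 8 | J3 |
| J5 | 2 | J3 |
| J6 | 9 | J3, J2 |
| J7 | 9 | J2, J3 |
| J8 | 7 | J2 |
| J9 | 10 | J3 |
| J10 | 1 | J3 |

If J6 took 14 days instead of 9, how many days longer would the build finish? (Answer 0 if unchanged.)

As given, the longest chain is J2→J6 = 5+9 = 14, so the finish is 14 days.
J6 lies on that path, so at 14 days the path becomes 19 days.
No other chain overtakes it, so the finish is 19 days.
Change in finish: 19 − 14 = +5 days.

5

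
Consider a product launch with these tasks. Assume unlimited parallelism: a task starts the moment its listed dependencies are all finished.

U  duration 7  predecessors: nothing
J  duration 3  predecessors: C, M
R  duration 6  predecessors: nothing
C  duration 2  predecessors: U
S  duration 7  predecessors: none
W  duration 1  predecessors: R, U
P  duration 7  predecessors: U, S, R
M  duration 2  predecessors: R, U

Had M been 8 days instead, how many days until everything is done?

As given, the longest chain is S→P = 7+7 = 14, so the finish is 14 days.
M is off the critical path — its longest chain is 12 days, giving 2 of slack.
New critical path: U→M→J = 7+8+3 = 18 ⇒ 18 days.

18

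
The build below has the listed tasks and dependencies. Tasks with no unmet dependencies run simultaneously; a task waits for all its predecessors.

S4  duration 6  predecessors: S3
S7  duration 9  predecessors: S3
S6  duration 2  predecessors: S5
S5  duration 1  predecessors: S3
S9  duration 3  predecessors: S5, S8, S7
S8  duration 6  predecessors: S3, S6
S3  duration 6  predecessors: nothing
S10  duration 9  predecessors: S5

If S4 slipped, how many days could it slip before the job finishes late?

6

S3→S5→S6→S8→S9 = 6+1+2+6+3 = 18 sets the makespan at 18 days.
Longest path through S4: 12 days (earliest finish 12, latest finish 18).
Float = 18 − 12 = 6.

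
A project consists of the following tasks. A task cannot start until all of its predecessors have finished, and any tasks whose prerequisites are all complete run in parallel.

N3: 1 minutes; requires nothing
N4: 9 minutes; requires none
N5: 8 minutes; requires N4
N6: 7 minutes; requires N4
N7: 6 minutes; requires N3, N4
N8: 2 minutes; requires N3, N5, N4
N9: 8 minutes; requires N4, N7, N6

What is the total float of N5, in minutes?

5

The longest chain is N4→N6→N9 = 9+7+8 = 24; overall finish 24 minutes.
N5 finishes as early as 17 and must finish by 22.
Slack of N5 = 14 − 9 = 5 minutes.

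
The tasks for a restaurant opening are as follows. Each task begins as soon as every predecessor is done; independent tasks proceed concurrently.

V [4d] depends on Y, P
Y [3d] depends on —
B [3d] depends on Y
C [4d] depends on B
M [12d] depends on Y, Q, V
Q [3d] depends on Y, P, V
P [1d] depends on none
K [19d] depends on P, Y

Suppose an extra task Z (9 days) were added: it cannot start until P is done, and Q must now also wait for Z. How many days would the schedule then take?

Originally the schedule takes 22 days.
With Z inserted, Q now waits for max(Y, P, V, Z).
New critical path: P→Z→Q→M = 1+9+3+12 = 25 ⇒ 25 days.

25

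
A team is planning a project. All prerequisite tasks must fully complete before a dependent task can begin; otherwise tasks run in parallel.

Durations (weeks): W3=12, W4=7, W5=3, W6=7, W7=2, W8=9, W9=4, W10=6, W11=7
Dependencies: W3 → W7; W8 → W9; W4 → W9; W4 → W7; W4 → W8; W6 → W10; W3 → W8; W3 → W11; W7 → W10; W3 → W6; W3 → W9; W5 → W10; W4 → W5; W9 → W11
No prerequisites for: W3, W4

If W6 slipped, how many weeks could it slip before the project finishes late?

7

Critical path: W3→W8→W9→W11 = 12+9+4+7 = 32, so the finish is 32 weeks.
W6 finishes as early as 19 and must finish by 26.
So W6 can slip 26 − 19 = 7 weeks.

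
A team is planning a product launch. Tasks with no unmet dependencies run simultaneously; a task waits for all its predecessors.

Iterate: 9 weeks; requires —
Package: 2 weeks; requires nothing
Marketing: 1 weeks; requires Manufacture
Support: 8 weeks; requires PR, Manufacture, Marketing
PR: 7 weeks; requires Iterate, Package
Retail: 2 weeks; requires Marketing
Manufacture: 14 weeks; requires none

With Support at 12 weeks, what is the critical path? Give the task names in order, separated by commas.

The binding path is Iterate→PR→Support = 9+7+8 = 24; finish at 24 weeks.
Support lies on that path, so at 12 weeks the path becomes 28 weeks.
No other chain overtakes it, so the finish is 28 weeks.

Iterate, PR, Support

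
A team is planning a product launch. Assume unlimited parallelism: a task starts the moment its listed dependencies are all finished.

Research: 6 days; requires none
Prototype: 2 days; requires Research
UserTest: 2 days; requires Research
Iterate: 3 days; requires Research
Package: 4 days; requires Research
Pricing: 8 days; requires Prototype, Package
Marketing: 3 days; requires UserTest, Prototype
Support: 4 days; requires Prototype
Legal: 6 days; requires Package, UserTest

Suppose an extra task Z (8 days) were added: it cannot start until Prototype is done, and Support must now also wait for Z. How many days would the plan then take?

20

Originally the plan takes 18 days.
With Z inserted, Support now waits for max(Prototype, Z).
New critical path: Research→Prototype→Z→Support = 6+2+8+4 = 20 ⇒ 20 days.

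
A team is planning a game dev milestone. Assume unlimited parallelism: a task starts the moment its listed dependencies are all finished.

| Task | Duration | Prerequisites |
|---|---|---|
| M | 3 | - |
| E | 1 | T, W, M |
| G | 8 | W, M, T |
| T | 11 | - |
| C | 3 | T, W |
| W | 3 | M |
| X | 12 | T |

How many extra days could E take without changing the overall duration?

The longest chain is T→X = 11+12 = 23; overall finish 23 days.
Longest path through E: 12 days (earliest finish 12, latest finish 23).
Float = 23 − 12 = 11.

11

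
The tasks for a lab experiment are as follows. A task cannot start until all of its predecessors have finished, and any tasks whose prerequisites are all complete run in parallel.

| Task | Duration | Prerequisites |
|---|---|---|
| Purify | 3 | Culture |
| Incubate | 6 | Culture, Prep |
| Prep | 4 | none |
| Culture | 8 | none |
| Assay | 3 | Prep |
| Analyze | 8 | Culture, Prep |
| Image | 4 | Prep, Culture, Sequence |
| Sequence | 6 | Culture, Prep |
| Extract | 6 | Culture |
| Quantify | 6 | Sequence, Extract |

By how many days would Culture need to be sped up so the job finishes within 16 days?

Current finish: 20 days; target: 16.
Culture is on every critical path, so each day cut from Culture cuts the finish by one (this holds down to a finish of 16).
Need 20 − 16 = 4 days off Culture → Culture becomes 4 days, finish becomes 16.

4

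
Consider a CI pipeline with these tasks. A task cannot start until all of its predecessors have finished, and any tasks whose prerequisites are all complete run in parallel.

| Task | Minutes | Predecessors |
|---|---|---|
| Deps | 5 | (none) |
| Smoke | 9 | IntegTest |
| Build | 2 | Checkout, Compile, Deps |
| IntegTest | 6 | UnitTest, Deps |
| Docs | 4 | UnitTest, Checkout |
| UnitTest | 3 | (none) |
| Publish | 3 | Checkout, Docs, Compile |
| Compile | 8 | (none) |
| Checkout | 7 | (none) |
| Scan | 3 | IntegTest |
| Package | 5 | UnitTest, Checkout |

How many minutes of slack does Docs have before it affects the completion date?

6

The longest chain is Deps→IntegTest→Smoke = 5+6+9 = 20; overall finish 20 minutes.
The longest chain containing Docs totals 14 minutes.
Slack of Docs = 13 − 7 = 6 minutes.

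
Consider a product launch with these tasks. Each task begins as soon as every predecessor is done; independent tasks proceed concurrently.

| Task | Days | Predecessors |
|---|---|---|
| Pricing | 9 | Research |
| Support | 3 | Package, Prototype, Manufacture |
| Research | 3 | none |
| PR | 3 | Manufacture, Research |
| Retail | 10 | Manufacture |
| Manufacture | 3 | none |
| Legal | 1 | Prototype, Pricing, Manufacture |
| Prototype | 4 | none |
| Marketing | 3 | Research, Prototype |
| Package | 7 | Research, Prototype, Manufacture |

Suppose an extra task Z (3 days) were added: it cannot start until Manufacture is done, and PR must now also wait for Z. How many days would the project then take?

14

Originally the project takes 14 days.
With Z inserted, PR now waits for max(Manufacture, Research, Z).
New critical path: Prototype→Package→Support = 4+7+3 = 14 ⇒ 14 days.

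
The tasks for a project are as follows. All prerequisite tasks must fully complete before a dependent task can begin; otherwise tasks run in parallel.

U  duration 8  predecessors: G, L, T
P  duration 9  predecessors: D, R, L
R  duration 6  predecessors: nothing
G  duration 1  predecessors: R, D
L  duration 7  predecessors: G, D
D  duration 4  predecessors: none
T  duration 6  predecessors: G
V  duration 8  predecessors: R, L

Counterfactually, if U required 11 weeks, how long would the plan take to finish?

25

Baseline: R→G→L→P = 6+1+7+9 = 23 → 23 weeks.
U is off the critical path — its longest chain is 22 weeks, giving 1 of slack.
The binding chain switches to R→G→L→U = 6+1+7+11 = 25; finish 25 weeks.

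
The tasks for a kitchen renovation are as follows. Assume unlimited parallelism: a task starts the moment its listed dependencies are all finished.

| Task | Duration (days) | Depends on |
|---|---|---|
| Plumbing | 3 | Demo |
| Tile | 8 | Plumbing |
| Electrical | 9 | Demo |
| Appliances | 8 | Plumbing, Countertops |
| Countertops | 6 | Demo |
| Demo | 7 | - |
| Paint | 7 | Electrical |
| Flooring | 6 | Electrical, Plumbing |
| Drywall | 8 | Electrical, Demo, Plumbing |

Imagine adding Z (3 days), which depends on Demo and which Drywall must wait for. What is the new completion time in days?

Originally the schedule takes 24 days.
With Z inserted, Drywall now waits for max(Electrical, Demo, Plumbing, Z).
New critical path: Demo→Electrical→Drywall = 7+9+8 = 24 ⇒ 24 days.

24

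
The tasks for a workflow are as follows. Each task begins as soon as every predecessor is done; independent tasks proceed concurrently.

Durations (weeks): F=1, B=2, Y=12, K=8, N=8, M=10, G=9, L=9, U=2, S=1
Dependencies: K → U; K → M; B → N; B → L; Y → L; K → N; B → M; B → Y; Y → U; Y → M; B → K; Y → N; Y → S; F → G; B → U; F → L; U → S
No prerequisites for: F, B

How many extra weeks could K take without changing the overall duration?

4

B→Y→M = 2+12+10 = 24 sets the makespan at 24 weeks.
The longest chain containing K totals 20 weeks.
So K can slip 14 − 10 = 4 weeks.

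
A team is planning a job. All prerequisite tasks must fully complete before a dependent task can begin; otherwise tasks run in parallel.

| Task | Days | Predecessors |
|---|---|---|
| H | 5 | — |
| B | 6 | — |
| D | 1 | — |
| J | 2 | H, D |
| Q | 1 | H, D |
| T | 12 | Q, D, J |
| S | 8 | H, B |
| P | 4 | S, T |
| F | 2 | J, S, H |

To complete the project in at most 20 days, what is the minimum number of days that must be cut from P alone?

3

Current finish: 23 days; target: 20.
P is on every critical path, so each day cut from P cuts the finish by one (this holds down to a finish of 20).
Need 23 − 20 = 3 days off P → P becomes 1 day, finish becomes 20.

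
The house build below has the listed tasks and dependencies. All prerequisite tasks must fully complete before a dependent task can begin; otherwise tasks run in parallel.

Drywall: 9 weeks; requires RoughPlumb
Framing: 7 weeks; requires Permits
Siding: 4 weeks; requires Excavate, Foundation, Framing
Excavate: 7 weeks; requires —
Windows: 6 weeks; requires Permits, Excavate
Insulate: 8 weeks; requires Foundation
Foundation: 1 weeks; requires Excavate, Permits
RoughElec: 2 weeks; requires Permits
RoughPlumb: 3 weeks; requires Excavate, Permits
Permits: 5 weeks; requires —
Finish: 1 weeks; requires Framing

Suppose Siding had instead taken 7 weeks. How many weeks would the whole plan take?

19

The binding path is Excavate→RoughPlumb→Drywall = 7+3+9 = 19; finish at 19 weeks.
The longest path through Siding is only 16 weeks, so Siding has float 3.
Now Permits→Framing→Siding = 5+7+7 = 19 is longest, so the finish becomes 19 weeks.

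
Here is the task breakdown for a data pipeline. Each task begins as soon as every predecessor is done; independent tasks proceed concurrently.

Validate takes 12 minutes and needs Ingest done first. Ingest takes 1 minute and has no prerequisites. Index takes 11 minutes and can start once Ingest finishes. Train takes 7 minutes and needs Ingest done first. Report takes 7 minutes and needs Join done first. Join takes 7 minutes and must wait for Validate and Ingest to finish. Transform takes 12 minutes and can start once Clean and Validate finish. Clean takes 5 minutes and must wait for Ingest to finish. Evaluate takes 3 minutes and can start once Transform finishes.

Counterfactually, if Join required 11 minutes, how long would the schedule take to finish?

31

Critical path before the change: Ingest→Validate→Transform→Evaluate = 1+12+12+3 = 28 giving 28 minutes.
Join has 1 minute of float (longest path through it is 27).
New critical path: Ingest→Validate→Join→Report = 1+12+11+7 = 31 ⇒ 31 minutes.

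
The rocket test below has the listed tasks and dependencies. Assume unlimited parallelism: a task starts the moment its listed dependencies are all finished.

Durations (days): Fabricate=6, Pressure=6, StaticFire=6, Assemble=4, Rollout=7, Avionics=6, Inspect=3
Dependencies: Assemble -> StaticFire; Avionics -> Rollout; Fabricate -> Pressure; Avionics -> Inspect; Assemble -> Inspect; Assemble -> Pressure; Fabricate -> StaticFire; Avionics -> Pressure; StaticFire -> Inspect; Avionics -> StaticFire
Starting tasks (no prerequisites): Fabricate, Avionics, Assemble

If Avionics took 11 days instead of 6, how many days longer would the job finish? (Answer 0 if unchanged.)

5

The binding path is Avionics→StaticFire→Inspect = 6+6+3 = 15; finish at 15 days.
Since Avionics is critical, the +5 change carries straight to that chain (now 20 days).
That remains the longest chain; total 20 days.
Change in finish: 20 − 15 = +5 days.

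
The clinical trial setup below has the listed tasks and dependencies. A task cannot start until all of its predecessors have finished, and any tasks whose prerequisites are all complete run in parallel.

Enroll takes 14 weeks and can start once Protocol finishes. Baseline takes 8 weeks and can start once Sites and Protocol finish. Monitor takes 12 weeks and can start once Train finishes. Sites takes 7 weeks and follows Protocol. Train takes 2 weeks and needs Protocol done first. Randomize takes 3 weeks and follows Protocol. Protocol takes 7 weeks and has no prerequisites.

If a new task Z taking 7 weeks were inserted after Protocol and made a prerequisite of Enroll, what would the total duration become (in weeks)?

28

Originally the project takes 22 weeks.
With Z inserted, Enroll now waits for max(Protocol, Z).
New critical path: Protocol→Z→Enroll = 7+7+14 = 28 ⇒ 28 weeks.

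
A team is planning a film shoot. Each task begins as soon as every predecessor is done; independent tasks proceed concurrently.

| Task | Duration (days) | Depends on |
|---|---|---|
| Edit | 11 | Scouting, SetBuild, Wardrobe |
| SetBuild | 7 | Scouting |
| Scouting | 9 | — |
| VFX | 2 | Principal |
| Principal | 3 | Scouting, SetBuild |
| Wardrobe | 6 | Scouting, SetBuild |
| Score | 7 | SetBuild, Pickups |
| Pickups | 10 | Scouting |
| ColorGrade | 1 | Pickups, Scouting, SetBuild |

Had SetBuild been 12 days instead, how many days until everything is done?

Critical path before the change: Scouting→SetBuild→Wardrobe→Edit = 9+7+6+11 = 33 giving 33 days.
SetBuild is on the critical path; changing it to 12 makes that path 38 days.
That remains the longest chain; total 38 days.

38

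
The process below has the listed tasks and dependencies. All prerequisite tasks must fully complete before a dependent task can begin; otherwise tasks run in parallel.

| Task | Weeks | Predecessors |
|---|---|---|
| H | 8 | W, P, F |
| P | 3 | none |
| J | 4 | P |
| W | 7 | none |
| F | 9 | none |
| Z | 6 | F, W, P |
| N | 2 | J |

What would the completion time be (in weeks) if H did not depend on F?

15

Original critical path: F→H = 9+8 = 17 ⇒ 17 weeks.
Without F→H, H's earliest start moves from 9 to 7.
After: F→Z = 9+6 = 15 → 15 weeks.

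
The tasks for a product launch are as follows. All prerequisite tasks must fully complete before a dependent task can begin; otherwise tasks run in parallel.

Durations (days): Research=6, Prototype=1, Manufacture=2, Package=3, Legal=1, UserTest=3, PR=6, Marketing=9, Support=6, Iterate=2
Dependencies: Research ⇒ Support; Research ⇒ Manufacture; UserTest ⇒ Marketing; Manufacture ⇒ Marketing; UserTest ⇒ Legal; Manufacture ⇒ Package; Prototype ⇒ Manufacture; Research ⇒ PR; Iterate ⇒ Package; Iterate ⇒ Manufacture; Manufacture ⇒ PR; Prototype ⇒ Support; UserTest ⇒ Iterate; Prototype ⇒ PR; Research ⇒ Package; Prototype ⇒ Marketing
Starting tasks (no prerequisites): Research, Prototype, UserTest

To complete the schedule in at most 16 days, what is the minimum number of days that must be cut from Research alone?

Current finish: 17 days; target: 16.
Research is on every critical path, so each day cut from Research cuts the finish by one (this holds down to a finish of 16).
Need 17 − 16 = 1 day off Research → Research becomes 5 days, finish becomes 16.

1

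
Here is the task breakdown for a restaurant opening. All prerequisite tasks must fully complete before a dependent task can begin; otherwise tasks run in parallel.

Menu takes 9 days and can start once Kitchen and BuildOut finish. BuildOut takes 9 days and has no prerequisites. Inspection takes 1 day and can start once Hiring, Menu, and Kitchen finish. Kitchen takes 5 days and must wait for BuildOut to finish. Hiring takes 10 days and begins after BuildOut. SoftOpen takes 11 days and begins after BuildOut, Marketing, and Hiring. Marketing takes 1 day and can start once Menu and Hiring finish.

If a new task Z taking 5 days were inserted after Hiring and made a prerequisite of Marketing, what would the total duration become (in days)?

Originally the schedule takes 35 days.
With Z inserted, Marketing now waits for max(Menu, Hiring, Z).
New critical path: BuildOut→Hiring→Z→Marketing→SoftOpen = 9+10+5+1+11 = 36 ⇒ 36 days.

36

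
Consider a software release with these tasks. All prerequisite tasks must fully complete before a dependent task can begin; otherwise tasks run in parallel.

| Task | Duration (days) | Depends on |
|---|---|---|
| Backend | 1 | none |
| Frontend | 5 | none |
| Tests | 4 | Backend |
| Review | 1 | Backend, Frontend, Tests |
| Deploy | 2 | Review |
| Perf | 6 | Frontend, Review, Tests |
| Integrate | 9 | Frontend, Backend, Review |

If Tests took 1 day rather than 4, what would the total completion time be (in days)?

15

Critical path before the change: Backend→Tests→Review→Integrate = 1+4+1+9 = 15 giving 15 days.
Tests lies on that path, so at 1 day the path becomes 12 days.
The binding chain switches to Frontend→Review→Integrate = 5+1+9 = 15; finish 15 days.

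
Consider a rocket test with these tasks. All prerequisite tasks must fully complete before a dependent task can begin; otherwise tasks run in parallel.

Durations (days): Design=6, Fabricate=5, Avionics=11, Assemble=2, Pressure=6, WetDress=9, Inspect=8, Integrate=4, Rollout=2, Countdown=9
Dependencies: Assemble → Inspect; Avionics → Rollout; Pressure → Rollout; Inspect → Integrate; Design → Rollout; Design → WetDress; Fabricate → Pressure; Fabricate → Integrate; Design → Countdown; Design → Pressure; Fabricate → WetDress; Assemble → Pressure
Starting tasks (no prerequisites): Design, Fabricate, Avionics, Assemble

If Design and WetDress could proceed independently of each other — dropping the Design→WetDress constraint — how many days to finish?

With the dependency in place, Design→WetDress = 6+9 = 15 sets the finish at 15 days.
Without Design→WetDress, WetDress's earliest start moves from 6 to 5.
The longest chain is now Design→Countdown = 6+9 = 15, so the rocket test takes 15 days.

15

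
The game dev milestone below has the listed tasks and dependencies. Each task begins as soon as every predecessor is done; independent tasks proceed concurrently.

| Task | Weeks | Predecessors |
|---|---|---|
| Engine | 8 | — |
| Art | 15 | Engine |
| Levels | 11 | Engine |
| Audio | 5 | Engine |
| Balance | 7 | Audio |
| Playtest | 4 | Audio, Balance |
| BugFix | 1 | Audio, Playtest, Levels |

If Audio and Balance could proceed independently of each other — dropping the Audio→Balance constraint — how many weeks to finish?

23

Before: longest chain Engine→Audio→Balance→Playtest→BugFix = 8+5+7+4+1 = 25, finish 25.
Without Audio→Balance, Balance's earliest start moves from 13 to 0.
After: Engine→Art = 8+15 = 23 → 23 weeks.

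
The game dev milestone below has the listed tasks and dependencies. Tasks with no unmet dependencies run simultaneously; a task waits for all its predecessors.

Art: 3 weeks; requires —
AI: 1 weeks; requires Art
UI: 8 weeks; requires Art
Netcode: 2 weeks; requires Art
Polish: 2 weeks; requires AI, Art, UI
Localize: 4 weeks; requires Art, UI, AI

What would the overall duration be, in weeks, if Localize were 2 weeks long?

Actual critical path: Art→UI→Localize = 3+8+4 = 15 ⇒ 15 weeks.
Since Localize is critical, the -2 change carries straight to that chain (now 13 weeks).
The binding chain switches to Art→UI→Polish = 3+8+2 = 13; finish 13 weeks.

13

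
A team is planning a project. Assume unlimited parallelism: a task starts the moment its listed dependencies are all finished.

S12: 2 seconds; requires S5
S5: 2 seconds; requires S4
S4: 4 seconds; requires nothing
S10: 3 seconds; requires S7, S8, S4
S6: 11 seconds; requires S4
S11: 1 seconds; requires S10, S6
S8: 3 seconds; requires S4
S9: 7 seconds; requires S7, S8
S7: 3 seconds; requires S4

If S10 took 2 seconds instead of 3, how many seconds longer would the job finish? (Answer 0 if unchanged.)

0

Critical path before the change: S4→S6→S11 = 4+11+1 = 16 giving 16 seconds.
S10 has 5 seconds of float (longest path through it is 11).
No other chain overtakes it, so the finish is 16 seconds.
Change in finish: 16 − 16 = +0 seconds.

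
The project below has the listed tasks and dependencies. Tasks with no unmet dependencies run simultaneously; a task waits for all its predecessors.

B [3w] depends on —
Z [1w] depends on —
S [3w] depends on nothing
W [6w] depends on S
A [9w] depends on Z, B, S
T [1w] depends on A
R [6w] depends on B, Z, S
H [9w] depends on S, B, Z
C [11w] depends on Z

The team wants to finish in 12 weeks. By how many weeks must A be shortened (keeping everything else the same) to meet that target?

1

Current finish: 13 weeks; target: 12.
A is on every critical path, so each week cut from A cuts the finish by one (this holds down to a finish of 12).
Need 13 − 12 = 1 week off A → A becomes 8 weeks, finish becomes 12.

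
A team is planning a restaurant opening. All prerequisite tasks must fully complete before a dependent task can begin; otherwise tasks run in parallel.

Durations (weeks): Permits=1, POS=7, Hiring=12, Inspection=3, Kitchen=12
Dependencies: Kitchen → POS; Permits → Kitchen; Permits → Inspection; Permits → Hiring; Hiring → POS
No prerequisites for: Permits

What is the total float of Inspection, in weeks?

16

The longest chain is Permits→Kitchen→POS = 1+12+7 = 20; overall finish 20 weeks.
The longest chain containing Inspection totals 4 weeks.
So Inspection can slip 20 − 4 = 16 weeks.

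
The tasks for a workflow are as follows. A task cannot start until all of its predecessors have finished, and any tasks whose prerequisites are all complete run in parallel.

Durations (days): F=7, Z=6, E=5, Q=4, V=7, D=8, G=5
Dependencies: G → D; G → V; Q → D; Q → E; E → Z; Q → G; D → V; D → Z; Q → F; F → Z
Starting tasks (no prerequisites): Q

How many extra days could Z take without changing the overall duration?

Critical path: Q→G→D→V = 4+5+8+7 = 24, so the finish is 24 days.
Z finishes as early as 23 and must finish by 24.
So Z can slip 24 − 23 = 1 day.

1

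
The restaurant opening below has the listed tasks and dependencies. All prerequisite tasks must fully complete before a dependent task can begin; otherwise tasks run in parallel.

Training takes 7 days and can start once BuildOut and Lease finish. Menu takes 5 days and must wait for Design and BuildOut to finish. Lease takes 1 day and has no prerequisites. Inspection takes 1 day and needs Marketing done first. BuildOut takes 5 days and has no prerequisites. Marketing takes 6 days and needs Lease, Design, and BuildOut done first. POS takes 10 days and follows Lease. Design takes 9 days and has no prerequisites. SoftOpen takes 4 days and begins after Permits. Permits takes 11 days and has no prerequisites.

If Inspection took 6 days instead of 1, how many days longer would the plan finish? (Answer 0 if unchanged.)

5

Actual critical path: Design→Marketing→Inspection = 9+6+1 = 16 ⇒ 16 days.
Since Inspection is critical, the +5 change carries straight to that chain (now 21 days).
The critical path is still Design→Marketing→Inspection; finish is now 21 days.
Change in finish: 21 − 16 = +5 days.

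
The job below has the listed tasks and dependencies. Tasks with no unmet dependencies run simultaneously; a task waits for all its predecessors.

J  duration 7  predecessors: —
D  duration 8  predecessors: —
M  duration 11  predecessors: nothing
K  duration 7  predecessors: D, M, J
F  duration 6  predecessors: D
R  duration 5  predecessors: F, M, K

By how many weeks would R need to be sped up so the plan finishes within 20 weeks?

3

Current finish: 23 weeks; target: 20.
R is on every critical path, so each week cut from R cuts the finish by one (this holds down to a finish of 19).
Need 23 − 20 = 3 weeks off R → R becomes 2 weeks, finish becomes 20.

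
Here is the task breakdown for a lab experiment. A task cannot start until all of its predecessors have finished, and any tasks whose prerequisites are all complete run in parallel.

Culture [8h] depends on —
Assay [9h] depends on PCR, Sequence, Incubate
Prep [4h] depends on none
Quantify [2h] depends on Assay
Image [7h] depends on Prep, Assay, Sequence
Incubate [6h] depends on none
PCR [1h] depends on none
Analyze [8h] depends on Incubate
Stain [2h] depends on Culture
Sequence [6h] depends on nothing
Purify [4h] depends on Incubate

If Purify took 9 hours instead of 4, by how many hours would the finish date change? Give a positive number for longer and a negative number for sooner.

0

As given, the longest chain is Incubate→Assay→Image = 6+9+7 = 22, so the finish is 22 hours.
Purify is off the critical path — its longest chain is 10 hours, giving 12 of slack.
The critical path is still Incubate→Assay→Image; finish is now 22 hours.
Change in finish: 22 − 22 = +0 hours.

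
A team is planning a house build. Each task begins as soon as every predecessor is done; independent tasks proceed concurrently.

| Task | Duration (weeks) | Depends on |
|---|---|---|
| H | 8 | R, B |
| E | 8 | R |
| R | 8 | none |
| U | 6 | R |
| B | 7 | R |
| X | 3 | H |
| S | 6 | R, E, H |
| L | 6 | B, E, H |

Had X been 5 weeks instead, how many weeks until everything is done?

29

As given, the longest chain is R→B→H→S = 8+7+8+6 = 29, so the finish is 29 weeks.
The longest path through X is only 26 weeks, so X has float 3.
That remains the longest chain; total 29 weeks.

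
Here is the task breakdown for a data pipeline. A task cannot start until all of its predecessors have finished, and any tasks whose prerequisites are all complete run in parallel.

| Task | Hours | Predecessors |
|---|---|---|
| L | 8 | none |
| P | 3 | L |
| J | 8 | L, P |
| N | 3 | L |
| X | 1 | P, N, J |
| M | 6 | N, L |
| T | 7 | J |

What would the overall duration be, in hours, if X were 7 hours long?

26

As given, the longest chain is L→P→J→T = 8+3+8+7 = 26, so the finish is 26 hours.
The longest path through X is only 20 hours, so X has float 6.
Now L→P→J→X = 8+3+8+7 = 26 is longest, so the finish becomes 26 hours.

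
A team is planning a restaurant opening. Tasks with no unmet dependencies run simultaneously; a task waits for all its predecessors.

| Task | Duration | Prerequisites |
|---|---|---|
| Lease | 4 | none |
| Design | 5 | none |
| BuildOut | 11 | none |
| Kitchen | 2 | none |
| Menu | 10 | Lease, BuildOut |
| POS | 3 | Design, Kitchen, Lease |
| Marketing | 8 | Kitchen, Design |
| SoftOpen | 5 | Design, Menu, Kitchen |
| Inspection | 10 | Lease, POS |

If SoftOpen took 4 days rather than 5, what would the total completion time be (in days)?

25

Baseline: BuildOut→Menu→SoftOpen = 11+10+5 = 26 → 26 days.
Since SoftOpen is critical, the -1 change carries straight to that chain (now 25 days).
The critical path is still BuildOut→Menu→SoftOpen; finish is now 25 days.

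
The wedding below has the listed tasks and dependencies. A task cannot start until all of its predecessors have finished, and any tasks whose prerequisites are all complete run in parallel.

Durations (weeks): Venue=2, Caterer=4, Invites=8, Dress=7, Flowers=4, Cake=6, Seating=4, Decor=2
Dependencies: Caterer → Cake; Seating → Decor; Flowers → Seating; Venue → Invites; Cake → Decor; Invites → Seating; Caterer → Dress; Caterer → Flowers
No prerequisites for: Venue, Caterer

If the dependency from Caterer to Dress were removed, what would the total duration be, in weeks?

16

Before: longest chain Venue→Invites→Seating→Decor = 2+8+4+2 = 16, finish 16.
Without Caterer→Dress, Dress's earliest start moves from 4 to 0.
After: Venue→Invites→Seating→Decor = 2+8+4+2 = 16 → 16 weeks.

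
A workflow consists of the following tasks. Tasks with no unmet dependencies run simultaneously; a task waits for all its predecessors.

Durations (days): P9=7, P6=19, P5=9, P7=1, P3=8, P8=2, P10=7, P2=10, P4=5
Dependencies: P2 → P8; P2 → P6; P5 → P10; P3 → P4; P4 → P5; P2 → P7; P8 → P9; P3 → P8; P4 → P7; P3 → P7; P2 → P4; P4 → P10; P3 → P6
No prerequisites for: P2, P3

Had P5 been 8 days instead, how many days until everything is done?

30

As given, the longest chain is P2→P4→P5→P10 = 10+5+9+7 = 31, so the finish is 31 days.
Since P5 is critical, the -1 change carries straight to that chain (now 30 days).
No other chain overtakes it, so the finish is 30 days.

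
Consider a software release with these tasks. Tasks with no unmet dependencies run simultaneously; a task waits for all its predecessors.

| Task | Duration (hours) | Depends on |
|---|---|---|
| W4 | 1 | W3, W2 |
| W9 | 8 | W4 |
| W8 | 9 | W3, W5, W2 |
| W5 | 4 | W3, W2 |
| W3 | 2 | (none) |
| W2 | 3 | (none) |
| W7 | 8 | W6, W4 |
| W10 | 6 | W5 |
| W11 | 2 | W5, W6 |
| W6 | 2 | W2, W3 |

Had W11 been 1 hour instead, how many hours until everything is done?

16

Critical path before the change: W2→W5→W8 = 3+4+9 = 16 giving 16 hours.
The longest path through W11 is only 9 hours, so W11 has float 7.
The critical path is still W2→W5→W8; finish is now 16 hours.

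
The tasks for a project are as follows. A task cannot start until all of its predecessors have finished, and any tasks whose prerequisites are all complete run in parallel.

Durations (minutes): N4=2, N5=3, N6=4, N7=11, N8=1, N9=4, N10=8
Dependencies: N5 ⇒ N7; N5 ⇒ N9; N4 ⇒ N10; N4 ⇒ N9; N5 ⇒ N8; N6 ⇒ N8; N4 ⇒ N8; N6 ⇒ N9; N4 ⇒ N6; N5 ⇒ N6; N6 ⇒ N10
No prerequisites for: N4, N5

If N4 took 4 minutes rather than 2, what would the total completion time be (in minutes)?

Critical path before the change: N5→N6→N10 = 3+4+8 = 15 giving 15 minutes.
N4 has 1 minute of float (longest path through it is 14).
The binding chain switches to N4→N6→N10 = 4+4+8 = 16; finish 16 minutes.

16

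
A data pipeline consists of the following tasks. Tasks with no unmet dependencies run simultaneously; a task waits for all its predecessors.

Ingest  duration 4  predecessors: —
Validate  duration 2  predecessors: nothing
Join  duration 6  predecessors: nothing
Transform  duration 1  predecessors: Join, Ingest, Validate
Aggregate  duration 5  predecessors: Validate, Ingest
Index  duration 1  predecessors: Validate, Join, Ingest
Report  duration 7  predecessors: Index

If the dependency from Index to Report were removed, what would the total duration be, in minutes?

With the dependency in place, Join→Index→Report = 6+1+7 = 14 sets the finish at 14 minutes.
Without Index→Report, Report's earliest start moves from 7 to 0.
New critical path: Ingest→Aggregate = 4+5 = 9 ⇒ 9 minutes.

9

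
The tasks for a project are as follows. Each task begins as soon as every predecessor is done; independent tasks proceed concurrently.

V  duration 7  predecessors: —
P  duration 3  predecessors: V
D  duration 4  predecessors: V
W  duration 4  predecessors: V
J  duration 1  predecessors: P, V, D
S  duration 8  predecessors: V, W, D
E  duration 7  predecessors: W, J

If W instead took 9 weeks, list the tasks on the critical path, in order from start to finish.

V, W, S

The binding path is V→W→S = 7+4+8 = 19; finish at 19 weeks.
Since W is critical, the +5 change carries straight to that chain (now 24 weeks).
That remains the longest chain; total 24 weeks.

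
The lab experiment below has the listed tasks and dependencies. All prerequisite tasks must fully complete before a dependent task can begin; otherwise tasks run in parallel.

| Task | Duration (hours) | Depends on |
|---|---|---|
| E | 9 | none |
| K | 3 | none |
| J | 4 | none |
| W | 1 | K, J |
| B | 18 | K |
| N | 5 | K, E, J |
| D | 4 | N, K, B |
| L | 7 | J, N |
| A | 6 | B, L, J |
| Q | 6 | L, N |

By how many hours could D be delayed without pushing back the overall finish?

E→N→L→A = 9+5+7+6 = 27 sets the makespan at 27 hours.
Longest path through D: 25 hours (earliest finish 25, latest finish 27).
Float = 27 − 25 = 2.

2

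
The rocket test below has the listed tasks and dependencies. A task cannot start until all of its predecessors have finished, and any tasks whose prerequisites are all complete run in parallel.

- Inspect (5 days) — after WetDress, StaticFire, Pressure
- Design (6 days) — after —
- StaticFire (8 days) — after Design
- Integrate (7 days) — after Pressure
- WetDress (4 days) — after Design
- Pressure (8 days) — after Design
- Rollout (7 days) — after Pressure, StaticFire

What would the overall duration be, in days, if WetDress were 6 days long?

As given, the longest chain is Design→Pressure→Integrate = 6+8+7 = 21, so the finish is 21 days.
The longest path through WetDress is only 15 days, so WetDress has float 6.
That remains the longest chain; total 21 days.

21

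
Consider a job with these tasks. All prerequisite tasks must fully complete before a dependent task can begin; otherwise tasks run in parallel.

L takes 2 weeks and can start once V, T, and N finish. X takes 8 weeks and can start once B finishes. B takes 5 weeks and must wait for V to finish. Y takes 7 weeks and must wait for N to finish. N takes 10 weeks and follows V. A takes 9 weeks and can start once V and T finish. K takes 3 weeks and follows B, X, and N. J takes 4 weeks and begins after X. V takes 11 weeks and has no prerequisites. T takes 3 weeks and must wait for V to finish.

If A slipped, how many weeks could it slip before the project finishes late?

V→B→X→J = 11+5+8+4 = 28 sets the makespan at 28 weeks.
The longest chain containing A totals 23 weeks.
Slack of A = 19 − 14 = 5 weeks.

5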